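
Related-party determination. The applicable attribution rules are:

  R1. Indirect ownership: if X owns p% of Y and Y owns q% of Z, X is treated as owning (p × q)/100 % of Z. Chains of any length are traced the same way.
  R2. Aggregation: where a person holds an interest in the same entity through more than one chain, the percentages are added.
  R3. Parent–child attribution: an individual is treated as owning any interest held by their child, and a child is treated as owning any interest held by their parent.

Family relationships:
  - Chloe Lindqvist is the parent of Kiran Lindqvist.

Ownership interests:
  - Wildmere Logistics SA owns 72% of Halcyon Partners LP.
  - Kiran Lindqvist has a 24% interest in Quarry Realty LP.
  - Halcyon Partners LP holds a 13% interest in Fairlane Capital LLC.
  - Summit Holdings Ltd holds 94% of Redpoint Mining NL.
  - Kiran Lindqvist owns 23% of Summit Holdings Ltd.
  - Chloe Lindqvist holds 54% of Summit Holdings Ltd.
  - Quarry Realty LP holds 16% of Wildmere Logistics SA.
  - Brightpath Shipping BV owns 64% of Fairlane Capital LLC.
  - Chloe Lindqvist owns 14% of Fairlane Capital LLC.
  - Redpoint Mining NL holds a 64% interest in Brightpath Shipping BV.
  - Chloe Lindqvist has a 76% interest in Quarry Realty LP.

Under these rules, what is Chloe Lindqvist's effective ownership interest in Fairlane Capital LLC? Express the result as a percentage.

By parent–child attribution (R3), Chloe Lindqvist is treated as also owning Kiran Lindqvist's interest in Quarry Realty LP, giving 76% + 24% = 100%.
By parent–child attribution (R3), Chloe Lindqvist is treated as also owning Kiran Lindqvist's interest in Summit Holdings Ltd, giving 54% + 23% = 77%.
Chain via Quarry Realty LP → Wildmere Logistics SA → Halcyon Partners LP (R1): 100% × 16% × 72% × 13% = 1.4976% of Fairlane Capital LLC.
Chain via Summit Holdings Ltd → Redpoint Mining NL → Brightpath Shipping BV (R1): 77% × 94% × 64% × 64% = 29.646848% of Fairlane Capital LLC.
Direct interest in Fairlane Capital LLC: 14%.
Aggregating (R2): 1.4976% + 29.646848% + 14% = 45.144448%.

45.144448%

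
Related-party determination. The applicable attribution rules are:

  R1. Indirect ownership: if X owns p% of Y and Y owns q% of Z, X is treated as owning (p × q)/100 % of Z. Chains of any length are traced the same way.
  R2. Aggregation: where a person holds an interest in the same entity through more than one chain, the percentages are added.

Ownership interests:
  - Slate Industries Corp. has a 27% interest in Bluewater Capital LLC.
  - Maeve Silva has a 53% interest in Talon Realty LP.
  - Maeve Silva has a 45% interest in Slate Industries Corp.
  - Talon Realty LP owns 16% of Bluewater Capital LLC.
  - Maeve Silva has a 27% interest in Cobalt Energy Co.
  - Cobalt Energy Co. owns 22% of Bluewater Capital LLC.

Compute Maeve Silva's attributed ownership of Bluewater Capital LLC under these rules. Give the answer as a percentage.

26.57%

Chain via Cobalt Energy Co. (R1): 27% × 22% = 5.94% of Bluewater Capital LLC.
Chain via Slate Industries Corp. (R1): 45% × 27% = 12.15% of Bluewater Capital LLC.
Chain via Talon Realty LP (R1): 53% × 16% = 8.48% of Bluewater Capital LLC.
Aggregating (R2): 5.94% + 12.15% + 8.48% = 26.57%.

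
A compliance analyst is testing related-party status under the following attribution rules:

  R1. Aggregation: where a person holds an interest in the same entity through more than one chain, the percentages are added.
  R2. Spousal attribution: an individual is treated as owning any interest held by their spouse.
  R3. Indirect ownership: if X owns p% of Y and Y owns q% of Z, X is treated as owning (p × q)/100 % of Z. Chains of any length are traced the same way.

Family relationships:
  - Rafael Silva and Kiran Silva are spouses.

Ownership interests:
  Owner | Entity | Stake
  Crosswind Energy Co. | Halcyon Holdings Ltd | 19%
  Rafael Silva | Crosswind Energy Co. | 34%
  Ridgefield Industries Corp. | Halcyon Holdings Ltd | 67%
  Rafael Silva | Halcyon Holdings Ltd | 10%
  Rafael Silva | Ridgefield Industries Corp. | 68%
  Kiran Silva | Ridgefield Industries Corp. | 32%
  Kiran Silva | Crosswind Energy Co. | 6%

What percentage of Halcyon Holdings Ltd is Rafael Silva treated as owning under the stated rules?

84.6%

By spousal attribution (R2), Rafael Silva is treated as also owning Kiran Silva's interest in Crosswind Energy Co, giving 34% + 6% = 40%.
By spousal attribution (R2), Rafael Silva is treated as also owning Kiran Silva's interest in Ridgefield Industries Corp, giving 68% + 32% = 100%.
Chain via Crosswind Energy Co. (R3): 40% × 19% = 7.6% of Halcyon Holdings Ltd.
Chain via Ridgefield Industries Corp. (R3): 100% × 67% = 67% of Halcyon Holdings Ltd.
Direct interest in Halcyon Holdings Ltd: 10%.
Aggregating (R1): 7.6% + 67% + 10% = 84.6%.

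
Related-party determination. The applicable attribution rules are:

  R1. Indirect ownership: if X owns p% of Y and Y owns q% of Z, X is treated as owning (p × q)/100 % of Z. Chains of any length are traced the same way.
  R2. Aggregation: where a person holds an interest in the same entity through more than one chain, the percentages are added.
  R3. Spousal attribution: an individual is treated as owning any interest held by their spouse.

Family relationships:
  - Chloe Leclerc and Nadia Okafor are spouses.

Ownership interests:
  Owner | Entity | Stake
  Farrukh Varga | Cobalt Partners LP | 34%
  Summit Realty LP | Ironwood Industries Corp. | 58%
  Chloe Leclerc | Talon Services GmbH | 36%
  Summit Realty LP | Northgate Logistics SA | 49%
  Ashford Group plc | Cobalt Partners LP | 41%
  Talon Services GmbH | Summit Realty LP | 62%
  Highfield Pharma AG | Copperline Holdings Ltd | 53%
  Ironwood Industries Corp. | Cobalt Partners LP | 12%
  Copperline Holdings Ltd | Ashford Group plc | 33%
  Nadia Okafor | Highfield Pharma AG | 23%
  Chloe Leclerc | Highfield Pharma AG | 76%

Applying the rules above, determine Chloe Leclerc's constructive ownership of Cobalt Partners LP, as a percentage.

By spousal attribution (R3), Chloe Leclerc is treated as also owning Nadia Okafor's interest in Highfield Pharma AG, giving 76% + 23% = 99%.
Chain via Highfield Pharma AG → Copperline Holdings Ltd → Ashford Group plc (R1): 99% × 53% × 33% × 41% = 7.099191% of Cobalt Partners LP.
Chain via Talon Services GmbH → Summit Realty LP → Ironwood Industries Corp. (R1): 36% × 62% × 58% × 12% = 1.553472% of Cobalt Partners LP.
Aggregating (R2): 7.099191% + 1.553472% = 8.652663%.

8.652663%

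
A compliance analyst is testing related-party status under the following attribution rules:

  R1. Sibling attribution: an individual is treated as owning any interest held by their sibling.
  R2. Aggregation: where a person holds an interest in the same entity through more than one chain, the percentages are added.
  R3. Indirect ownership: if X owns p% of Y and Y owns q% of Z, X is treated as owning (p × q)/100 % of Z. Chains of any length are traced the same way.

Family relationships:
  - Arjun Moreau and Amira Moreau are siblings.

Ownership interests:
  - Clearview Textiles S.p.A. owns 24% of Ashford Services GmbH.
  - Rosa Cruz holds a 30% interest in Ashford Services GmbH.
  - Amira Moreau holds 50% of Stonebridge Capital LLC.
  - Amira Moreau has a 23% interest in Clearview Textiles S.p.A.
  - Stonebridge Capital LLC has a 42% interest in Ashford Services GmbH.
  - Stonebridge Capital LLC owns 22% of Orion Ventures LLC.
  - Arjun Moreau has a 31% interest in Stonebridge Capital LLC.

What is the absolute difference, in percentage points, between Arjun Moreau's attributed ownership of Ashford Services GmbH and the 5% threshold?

34.54

By sibling attribution (R1), Arjun Moreau is treated as also owning Amira Moreau's interest in Stonebridge Capital LLC, giving 31% + 50% = 81%.
By sibling attribution (R1), Arjun Moreau is treated as owning Amira Moreau's 23% interest in Clearview Textiles S.p.A.
Chain via Stonebridge Capital LLC (R3): 81% × 42% = 34.02% of Ashford Services GmbH.
Chain via Clearview Textiles S.p.A. (R3): 23% × 24% = 5.52% of Ashford Services GmbH.
Aggregating (R2): 34.02% + 5.52% = 39.54%.
39.54% exceeds the 5% threshold by 34.54 percentage points.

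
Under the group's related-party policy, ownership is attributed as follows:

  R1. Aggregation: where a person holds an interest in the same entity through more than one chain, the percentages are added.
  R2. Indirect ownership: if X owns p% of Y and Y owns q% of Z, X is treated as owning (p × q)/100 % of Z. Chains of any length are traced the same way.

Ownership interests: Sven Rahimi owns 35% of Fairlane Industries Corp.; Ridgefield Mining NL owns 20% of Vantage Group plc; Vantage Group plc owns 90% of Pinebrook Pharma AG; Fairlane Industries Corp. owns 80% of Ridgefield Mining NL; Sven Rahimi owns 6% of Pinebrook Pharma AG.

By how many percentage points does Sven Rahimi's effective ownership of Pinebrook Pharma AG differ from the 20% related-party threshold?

8.96

Chain via Fairlane Industries Corp. → Ridgefield Mining NL → Vantage Group plc (R2): 35% × 80% × 20% × 90% = 5.04% of Pinebrook Pharma AG.
Direct interest in Pinebrook Pharma AG: 6%.
Aggregating (R1): 5.04% + 6% = 11.04%.
11.04% falls short of the 20% threshold by 8.96 percentage points.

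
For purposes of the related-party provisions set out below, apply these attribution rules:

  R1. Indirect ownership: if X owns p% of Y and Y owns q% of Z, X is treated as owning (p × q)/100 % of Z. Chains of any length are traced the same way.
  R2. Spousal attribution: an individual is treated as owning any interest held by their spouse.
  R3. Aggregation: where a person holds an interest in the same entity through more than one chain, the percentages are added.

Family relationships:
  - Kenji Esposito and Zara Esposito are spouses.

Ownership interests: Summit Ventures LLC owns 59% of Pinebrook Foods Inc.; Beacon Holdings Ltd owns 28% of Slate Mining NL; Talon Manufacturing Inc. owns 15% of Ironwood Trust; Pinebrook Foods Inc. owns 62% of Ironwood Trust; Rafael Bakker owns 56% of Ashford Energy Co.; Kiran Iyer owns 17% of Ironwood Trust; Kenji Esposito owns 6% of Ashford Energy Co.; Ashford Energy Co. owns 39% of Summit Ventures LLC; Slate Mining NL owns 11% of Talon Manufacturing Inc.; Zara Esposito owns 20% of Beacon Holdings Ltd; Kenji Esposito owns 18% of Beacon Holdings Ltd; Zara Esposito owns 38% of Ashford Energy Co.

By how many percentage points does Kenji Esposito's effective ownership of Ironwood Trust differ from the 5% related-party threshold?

By spousal attribution (R2), Kenji Esposito is treated as also owning Zara Esposito's interest in Beacon Holdings Ltd, giving 18% + 20% = 38%.
By spousal attribution (R2), Kenji Esposito is treated as also owning Zara Esposito's interest in Ashford Energy Co, giving 6% + 38% = 44%.
Chain via Beacon Holdings Ltd → Slate Mining NL → Talon Manufacturing Inc. (R1): 38% × 28% × 11% × 15% = 0.17556% of Ironwood Trust.
Chain via Ashford Energy Co. → Summit Ventures LLC → Pinebrook Foods Inc. (R1): 44% × 39% × 59% × 62% = 6.277128% of Ironwood Trust.
Aggregating (R3): 0.17556% + 6.277128% = 6.452688%.
6.452688% exceeds the 5% threshold by 1.452688 percentage points.

1.452688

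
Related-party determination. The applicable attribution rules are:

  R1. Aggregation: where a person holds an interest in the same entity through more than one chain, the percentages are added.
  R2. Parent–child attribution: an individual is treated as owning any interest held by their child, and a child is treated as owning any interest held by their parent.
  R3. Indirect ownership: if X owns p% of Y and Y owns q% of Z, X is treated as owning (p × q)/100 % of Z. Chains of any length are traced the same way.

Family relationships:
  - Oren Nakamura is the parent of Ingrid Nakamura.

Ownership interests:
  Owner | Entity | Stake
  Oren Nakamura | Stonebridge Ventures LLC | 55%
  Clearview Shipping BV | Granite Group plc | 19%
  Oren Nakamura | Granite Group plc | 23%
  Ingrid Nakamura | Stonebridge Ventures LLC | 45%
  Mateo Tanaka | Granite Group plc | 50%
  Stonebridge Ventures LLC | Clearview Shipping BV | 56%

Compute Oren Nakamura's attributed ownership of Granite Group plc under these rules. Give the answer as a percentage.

By parent–child attribution (R2), Oren Nakamura is treated as also owning Ingrid Nakamura's interest in Stonebridge Ventures LLC, giving 55% + 45% = 100%.
Chain via Stonebridge Ventures LLC → Clearview Shipping BV (R3): 100% × 56% × 19% = 10.64% of Granite Group plc.
Direct interest in Granite Group plc: 23%.
Aggregating (R1): 10.64% + 23% = 33.64%.

33.64%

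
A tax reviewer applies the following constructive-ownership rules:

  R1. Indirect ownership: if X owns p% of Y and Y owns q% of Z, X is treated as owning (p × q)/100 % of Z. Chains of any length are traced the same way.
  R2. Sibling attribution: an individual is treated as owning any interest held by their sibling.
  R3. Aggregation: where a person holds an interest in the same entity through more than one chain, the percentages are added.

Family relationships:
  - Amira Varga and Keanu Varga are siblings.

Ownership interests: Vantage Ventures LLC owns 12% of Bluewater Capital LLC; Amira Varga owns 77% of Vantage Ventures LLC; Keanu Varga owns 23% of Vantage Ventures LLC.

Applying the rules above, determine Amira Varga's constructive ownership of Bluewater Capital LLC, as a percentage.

By sibling attribution (R2), Amira Varga is treated as also owning Keanu Varga's interest in Vantage Ventures LLC, giving 77% + 23% = 100%.
Chain via Vantage Ventures LLC (R1): 100% × 12% = 12% of Bluewater Capital LLC.

12%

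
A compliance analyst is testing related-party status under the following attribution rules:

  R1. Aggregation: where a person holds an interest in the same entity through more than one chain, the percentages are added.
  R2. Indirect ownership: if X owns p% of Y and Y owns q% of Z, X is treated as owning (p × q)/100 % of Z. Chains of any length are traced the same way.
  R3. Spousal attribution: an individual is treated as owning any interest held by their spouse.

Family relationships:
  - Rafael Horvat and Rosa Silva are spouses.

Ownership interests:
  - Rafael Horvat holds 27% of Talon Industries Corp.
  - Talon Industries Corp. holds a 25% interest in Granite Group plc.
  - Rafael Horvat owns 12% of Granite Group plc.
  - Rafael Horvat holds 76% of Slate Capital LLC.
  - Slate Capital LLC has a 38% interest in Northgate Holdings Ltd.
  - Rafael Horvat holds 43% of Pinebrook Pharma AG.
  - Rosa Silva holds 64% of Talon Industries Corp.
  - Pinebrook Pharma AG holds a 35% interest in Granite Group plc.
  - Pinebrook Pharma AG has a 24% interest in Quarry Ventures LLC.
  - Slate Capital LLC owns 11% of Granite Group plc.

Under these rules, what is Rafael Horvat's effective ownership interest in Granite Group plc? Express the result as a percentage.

By spousal attribution (R3), Rafael Horvat is treated as also owning Rosa Silva's interest in Talon Industries Corp, giving 27% + 64% = 91%.
Chain via Talon Industries Corp. (R2): 91% × 25% = 22.75% of Granite Group plc.
Chain via Slate Capital LLC (R2): 76% × 11% = 8.36% of Granite Group plc.
Chain via Pinebrook Pharma AG (R2): 43% × 35% = 15.05% of Granite Group plc.
Direct interest in Granite Group plc: 12%.
Aggregating (R1): 22.75% + 8.36% + 15.05% + 12% = 58.16%.

58.16%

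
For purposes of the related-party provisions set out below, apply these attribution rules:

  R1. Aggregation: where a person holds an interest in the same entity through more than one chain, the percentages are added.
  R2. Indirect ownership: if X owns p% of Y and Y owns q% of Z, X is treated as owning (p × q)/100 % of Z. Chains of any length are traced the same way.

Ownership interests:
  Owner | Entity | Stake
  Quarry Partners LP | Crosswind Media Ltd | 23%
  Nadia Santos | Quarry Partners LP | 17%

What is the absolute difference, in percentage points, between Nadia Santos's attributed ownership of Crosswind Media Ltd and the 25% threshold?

21.09

Chain via Quarry Partners LP (R2): 17% × 23% = 3.91% of Crosswind Media Ltd.
3.91% falls short of the 25% threshold by 21.09 percentage points.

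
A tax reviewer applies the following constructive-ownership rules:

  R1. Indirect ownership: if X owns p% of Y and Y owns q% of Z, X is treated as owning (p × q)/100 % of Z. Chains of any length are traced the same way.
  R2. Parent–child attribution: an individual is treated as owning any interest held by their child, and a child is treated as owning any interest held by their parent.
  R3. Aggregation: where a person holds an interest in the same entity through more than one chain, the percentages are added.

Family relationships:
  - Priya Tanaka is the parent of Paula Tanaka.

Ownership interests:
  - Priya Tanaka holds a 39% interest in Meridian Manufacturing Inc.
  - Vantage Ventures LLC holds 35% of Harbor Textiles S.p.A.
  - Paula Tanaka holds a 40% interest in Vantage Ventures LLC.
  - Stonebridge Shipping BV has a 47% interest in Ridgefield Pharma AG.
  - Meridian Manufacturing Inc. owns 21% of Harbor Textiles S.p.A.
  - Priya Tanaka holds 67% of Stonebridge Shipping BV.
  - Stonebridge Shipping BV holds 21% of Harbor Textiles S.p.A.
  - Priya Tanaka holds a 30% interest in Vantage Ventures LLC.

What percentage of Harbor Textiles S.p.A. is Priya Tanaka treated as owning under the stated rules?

By parent–child attribution (R2), Priya Tanaka is treated as also owning Paula Tanaka's interest in Vantage Ventures LLC, giving 30% + 40% = 70%.
Chain via Stonebridge Shipping BV (R1): 67% × 21% = 14.07% of Harbor Textiles S.p.A.
Chain via Meridian Manufacturing Inc. (R1): 39% × 21% = 8.19% of Harbor Textiles S.p.A.
Chain via Vantage Ventures LLC (R1): 70% × 35% = 24.5% of Harbor Textiles S.p.A.
Aggregating (R3): 14.07% + 8.19% + 24.5% = 46.76%.

46.76%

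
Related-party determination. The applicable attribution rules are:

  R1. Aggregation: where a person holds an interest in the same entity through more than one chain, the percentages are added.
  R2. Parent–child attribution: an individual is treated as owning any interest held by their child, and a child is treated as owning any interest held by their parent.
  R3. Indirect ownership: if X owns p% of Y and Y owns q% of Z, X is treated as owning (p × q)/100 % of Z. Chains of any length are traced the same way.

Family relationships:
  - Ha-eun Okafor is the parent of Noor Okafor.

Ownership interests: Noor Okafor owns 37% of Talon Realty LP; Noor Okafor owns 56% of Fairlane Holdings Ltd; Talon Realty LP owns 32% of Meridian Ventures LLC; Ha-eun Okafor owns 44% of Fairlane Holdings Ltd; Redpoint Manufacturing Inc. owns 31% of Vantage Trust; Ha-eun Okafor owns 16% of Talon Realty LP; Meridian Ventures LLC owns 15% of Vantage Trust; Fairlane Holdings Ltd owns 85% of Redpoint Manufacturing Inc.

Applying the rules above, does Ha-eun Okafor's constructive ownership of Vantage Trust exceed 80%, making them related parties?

By parent–child attribution (R2), Ha-eun Okafor is treated as also owning Noor Okafor's interest in Talon Realty LP, giving 16% + 37% = 53%.
By parent–child attribution (R2), Ha-eun Okafor is treated as also owning Noor Okafor's interest in Fairlane Holdings Ltd, giving 44% + 56% = 100%.
Chain via Talon Realty LP → Meridian Ventures LLC (R3): 53% × 32% × 15% = 2.544% of Vantage Trust.
Chain via Fairlane Holdings Ltd → Redpoint Manufacturing Inc. (R3): 100% × 85% × 31% = 26.35% of Vantage Trust.
Aggregating (R1): 2.544% + 26.35% = 28.894%.
28.894% does not exceed the 80% threshold, so Ha-eun is not a related party to Vantage Trust.

No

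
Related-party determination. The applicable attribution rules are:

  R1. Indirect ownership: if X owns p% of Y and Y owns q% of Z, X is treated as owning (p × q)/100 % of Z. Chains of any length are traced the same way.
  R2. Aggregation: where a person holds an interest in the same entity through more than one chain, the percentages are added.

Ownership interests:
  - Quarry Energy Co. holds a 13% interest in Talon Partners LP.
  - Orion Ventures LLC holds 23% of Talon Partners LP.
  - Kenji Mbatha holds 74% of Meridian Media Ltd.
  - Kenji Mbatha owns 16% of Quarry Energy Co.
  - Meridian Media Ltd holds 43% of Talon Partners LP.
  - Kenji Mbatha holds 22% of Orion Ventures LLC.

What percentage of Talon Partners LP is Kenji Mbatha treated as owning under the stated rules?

Chain via Orion Ventures LLC (R1): 22% × 23% = 5.06% of Talon Partners LP.
Chain via Meridian Media Ltd (R1): 74% × 43% = 31.82% of Talon Partners LP.
Chain via Quarry Energy Co. (R1): 16% × 13% = 2.08% of Talon Partners LP.
Aggregating (R2): 5.06% + 31.82% + 2.08% = 38.96%.

38.96%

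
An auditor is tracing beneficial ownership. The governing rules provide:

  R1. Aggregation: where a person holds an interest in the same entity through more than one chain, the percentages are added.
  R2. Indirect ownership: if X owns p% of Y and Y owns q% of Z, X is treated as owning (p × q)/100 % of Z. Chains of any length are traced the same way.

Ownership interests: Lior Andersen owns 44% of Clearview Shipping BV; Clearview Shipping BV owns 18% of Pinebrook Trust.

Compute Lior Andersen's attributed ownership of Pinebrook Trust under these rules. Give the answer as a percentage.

Chain via Clearview Shipping BV (R2): 44% × 18% = 7.92% of Pinebrook Trust.

7.92%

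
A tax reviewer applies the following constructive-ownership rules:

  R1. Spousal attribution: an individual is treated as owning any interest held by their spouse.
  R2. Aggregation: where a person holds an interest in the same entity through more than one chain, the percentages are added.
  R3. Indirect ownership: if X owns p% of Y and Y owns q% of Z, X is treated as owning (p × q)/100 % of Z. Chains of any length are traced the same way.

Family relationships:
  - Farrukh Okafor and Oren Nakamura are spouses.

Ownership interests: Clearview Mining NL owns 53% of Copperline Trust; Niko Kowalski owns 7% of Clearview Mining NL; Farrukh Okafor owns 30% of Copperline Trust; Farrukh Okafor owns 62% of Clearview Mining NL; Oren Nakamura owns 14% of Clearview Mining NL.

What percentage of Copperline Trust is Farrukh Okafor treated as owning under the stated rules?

By spousal attribution (R1), Farrukh Okafor is treated as also owning Oren Nakamura's interest in Clearview Mining NL, giving 62% + 14% = 76%.
Chain via Clearview Mining NL (R3): 76% × 53% = 40.28% of Copperline Trust.
Direct interest in Copperline Trust: 30%.
Aggregating (R2): 40.28% + 30% = 70.28%.

70.28%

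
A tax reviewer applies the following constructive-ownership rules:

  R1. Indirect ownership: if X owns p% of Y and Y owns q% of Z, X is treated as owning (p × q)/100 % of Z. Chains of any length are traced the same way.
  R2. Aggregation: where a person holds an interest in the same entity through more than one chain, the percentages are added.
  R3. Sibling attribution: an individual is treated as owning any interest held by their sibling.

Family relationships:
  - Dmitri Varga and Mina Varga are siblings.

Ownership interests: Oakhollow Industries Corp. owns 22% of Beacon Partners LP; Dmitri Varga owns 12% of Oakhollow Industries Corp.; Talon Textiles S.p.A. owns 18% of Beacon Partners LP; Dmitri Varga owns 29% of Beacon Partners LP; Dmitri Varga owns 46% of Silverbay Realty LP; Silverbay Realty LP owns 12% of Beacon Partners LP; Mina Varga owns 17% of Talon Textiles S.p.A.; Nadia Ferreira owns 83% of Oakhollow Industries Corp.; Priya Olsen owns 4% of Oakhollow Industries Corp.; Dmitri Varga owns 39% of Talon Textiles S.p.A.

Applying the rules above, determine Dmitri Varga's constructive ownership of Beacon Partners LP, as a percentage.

By sibling attribution (R3), Dmitri Varga is treated as also owning Mina Varga's interest in Talon Textiles S.p.A, giving 39% + 17% = 56%.
Chain via Silverbay Realty LP (R1): 46% × 12% = 5.52% of Beacon Partners LP.
Chain via Talon Textiles S.p.A. (R1): 56% × 18% = 10.08% of Beacon Partners LP.
Chain via Oakhollow Industries Corp. (R1): 12% × 22% = 2.64% of Beacon Partners LP.
Direct interest in Beacon Partners LP: 29%.
Aggregating (R2): 5.52% + 10.08% + 2.64% + 29% = 47.24%.

47.24%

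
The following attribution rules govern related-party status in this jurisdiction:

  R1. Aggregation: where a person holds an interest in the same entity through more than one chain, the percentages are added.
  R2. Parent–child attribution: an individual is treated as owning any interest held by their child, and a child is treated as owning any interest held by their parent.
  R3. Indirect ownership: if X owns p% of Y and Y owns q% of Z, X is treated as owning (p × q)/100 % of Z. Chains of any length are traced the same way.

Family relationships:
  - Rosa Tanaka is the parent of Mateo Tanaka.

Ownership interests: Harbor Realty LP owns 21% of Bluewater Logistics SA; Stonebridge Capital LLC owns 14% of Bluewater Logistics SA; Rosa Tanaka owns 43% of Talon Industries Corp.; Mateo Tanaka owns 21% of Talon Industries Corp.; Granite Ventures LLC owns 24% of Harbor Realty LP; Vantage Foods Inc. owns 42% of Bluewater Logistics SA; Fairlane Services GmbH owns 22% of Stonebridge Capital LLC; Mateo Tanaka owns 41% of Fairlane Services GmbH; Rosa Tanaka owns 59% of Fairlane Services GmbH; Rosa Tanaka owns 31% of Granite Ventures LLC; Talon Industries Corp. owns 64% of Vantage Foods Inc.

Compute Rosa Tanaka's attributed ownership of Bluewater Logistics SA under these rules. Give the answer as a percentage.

21.8456%

By parent–child attribution (R2), Rosa Tanaka is treated as also owning Mateo Tanaka's interest in Talon Industries Corp, giving 43% + 21% = 64%.
By parent–child attribution (R2), Rosa Tanaka is treated as also owning Mateo Tanaka's interest in Fairlane Services GmbH, giving 59% + 41% = 100%.
Chain via Talon Industries Corp. → Vantage Foods Inc. (R3): 64% × 64% × 42% = 17.2032% of Bluewater Logistics SA.
Chain via Fairlane Services GmbH → Stonebridge Capital LLC (R3): 100% × 22% × 14% = 3.08% of Bluewater Logistics SA.
Chain via Granite Ventures LLC → Harbor Realty LP (R3): 31% × 24% × 21% = 1.5624% of Bluewater Logistics SA.
Aggregating (R1): 17.2032% + 3.08% + 1.5624% = 21.8456%.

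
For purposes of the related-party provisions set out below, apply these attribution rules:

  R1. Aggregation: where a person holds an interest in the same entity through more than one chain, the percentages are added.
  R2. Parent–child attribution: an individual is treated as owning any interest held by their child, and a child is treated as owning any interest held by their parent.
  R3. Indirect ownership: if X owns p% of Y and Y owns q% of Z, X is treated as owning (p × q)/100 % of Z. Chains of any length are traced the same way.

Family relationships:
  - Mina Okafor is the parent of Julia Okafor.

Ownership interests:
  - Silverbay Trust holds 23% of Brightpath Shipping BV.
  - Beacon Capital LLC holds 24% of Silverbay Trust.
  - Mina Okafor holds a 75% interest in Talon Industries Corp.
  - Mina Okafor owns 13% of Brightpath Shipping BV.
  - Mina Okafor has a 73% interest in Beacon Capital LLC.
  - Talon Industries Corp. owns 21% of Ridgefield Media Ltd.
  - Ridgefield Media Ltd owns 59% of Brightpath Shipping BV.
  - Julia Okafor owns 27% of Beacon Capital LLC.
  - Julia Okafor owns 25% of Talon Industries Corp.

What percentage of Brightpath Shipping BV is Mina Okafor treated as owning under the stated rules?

By parent–child attribution (R2), Mina Okafor is treated as also owning Julia Okafor's interest in Talon Industries Corp, giving 75% + 25% = 100%.
By parent–child attribution (R2), Mina Okafor is treated as also owning Julia Okafor's interest in Beacon Capital LLC, giving 73% + 27% = 100%.
Chain via Talon Industries Corp. → Ridgefield Media Ltd (R3): 100% × 21% × 59% = 12.39% of Brightpath Shipping BV.
Chain via Beacon Capital LLC → Silverbay Trust (R3): 100% × 24% × 23% = 5.52% of Brightpath Shipping BV.
Direct interest in Brightpath Shipping BV: 13%.
Aggregating (R1): 12.39% + 5.52% + 13% = 30.91%.

30.91%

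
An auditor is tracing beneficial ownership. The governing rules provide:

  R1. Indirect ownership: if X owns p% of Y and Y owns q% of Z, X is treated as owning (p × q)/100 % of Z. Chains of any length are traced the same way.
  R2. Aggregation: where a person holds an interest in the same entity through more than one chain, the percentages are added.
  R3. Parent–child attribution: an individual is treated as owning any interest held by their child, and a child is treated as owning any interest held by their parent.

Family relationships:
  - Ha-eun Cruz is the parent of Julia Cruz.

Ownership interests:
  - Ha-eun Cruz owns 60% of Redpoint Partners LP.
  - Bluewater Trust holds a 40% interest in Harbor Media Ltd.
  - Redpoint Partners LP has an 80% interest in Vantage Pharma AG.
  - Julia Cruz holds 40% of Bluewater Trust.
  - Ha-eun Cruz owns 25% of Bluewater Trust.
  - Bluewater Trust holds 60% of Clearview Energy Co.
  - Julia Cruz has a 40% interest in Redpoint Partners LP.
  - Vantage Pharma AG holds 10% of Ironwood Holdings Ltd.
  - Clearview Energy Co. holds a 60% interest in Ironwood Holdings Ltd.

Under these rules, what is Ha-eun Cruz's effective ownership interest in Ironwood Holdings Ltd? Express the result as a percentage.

31.4%

By parent–child attribution (R3), Ha-eun Cruz is treated as also owning Julia Cruz's interest in Bluewater Trust, giving 25% + 40% = 65%.
By parent–child attribution (R3), Ha-eun Cruz is treated as also owning Julia Cruz's interest in Redpoint Partners LP, giving 60% + 40% = 100%.
Chain via Bluewater Trust → Clearview Energy Co. (R1): 65% × 60% × 60% = 23.4% of Ironwood Holdings Ltd.
Chain via Redpoint Partners LP → Vantage Pharma AG (R1): 100% × 80% × 10% = 8% of Ironwood Holdings Ltd.
Aggregating (R2): 23.4% + 8% = 31.4%.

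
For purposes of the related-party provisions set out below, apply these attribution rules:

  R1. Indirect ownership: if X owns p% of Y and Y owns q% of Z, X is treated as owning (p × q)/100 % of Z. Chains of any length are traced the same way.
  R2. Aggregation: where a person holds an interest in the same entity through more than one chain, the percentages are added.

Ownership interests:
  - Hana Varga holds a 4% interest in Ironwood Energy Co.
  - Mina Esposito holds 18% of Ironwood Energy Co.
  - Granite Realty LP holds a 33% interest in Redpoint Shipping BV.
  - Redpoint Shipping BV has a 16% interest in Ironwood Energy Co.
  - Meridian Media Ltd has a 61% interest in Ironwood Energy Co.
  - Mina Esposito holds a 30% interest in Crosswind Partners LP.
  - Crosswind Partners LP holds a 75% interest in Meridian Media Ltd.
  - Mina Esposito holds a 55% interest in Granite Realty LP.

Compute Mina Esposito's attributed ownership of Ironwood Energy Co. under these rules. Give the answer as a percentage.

34.629%

Chain via Crosswind Partners LP → Meridian Media Ltd (R1): 30% × 75% × 61% = 13.725% of Ironwood Energy Co.
Chain via Granite Realty LP → Redpoint Shipping BV (R1): 55% × 33% × 16% = 2.904% of Ironwood Energy Co.
Direct interest in Ironwood Energy Co: 18%.
Aggregating (R2): 13.725% + 2.904% + 18% = 34.629%.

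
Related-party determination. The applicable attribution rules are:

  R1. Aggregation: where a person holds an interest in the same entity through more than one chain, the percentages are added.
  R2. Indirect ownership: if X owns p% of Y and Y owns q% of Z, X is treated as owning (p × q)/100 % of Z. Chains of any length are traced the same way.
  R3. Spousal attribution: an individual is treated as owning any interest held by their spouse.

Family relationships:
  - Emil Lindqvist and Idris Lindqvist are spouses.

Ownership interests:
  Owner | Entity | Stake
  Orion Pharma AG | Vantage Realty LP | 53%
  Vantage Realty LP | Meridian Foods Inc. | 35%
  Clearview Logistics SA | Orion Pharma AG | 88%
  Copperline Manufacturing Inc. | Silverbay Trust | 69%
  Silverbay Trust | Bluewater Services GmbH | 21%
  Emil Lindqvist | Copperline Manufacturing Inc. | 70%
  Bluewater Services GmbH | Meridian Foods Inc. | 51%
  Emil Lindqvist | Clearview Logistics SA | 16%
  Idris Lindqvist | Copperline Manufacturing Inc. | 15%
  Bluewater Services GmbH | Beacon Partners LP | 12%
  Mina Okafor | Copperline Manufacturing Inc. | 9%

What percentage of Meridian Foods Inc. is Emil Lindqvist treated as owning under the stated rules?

8.893255%

By spousal attribution (R3), Emil Lindqvist is treated as also owning Idris Lindqvist's interest in Copperline Manufacturing Inc, giving 70% + 15% = 85%.
Chain via Clearview Logistics SA → Orion Pharma AG → Vantage Realty LP (R2): 16% × 88% × 53% × 35% = 2.61184% of Meridian Foods Inc.
Chain via Copperline Manufacturing Inc. → Silverbay Trust → Bluewater Services GmbH (R2): 85% × 69% × 21% × 51% = 6.281415% of Meridian Foods Inc.
Aggregating (R1): 2.61184% + 6.281415% = 8.893255%.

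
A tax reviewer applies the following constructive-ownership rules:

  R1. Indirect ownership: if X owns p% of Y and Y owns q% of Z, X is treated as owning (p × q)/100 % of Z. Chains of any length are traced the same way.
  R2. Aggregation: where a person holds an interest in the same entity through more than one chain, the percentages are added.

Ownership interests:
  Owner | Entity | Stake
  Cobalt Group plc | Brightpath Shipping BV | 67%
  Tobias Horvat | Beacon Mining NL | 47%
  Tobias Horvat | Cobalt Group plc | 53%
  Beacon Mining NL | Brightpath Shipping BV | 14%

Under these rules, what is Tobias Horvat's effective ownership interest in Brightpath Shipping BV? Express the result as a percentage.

Chain via Beacon Mining NL (R1): 47% × 14% = 6.58% of Brightpath Shipping BV.
Chain via Cobalt Group plc (R1): 53% × 67% = 35.51% of Brightpath Shipping BV.
Aggregating (R2): 6.58% + 35.51% = 42.09%.

42.09%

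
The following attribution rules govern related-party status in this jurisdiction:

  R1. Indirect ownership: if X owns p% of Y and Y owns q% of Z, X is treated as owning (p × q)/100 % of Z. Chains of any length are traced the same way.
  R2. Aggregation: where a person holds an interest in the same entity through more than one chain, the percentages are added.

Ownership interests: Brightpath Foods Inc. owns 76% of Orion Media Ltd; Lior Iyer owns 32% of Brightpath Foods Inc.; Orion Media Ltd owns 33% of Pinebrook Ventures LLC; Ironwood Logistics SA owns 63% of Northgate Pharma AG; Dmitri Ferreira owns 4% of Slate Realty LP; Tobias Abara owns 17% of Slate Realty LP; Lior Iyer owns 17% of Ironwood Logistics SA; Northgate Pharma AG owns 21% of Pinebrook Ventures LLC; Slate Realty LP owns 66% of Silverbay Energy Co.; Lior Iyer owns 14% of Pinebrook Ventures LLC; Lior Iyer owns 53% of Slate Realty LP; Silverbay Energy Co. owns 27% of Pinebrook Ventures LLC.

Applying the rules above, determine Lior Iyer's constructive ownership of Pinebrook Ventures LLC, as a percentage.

33.7193%

Chain via Ironwood Logistics SA → Northgate Pharma AG (R1): 17% × 63% × 21% = 2.2491% of Pinebrook Ventures LLC.
Chain via Slate Realty LP → Silverbay Energy Co. (R1): 53% × 66% × 27% = 9.4446% of Pinebrook Ventures LLC.
Chain via Brightpath Foods Inc. → Orion Media Ltd (R1): 32% × 76% × 33% = 8.0256% of Pinebrook Ventures LLC.
Direct interest in Pinebrook Ventures LLC: 14%.
Aggregating (R2): 2.2491% + 9.4446% + 8.0256% + 14% = 33.7193%.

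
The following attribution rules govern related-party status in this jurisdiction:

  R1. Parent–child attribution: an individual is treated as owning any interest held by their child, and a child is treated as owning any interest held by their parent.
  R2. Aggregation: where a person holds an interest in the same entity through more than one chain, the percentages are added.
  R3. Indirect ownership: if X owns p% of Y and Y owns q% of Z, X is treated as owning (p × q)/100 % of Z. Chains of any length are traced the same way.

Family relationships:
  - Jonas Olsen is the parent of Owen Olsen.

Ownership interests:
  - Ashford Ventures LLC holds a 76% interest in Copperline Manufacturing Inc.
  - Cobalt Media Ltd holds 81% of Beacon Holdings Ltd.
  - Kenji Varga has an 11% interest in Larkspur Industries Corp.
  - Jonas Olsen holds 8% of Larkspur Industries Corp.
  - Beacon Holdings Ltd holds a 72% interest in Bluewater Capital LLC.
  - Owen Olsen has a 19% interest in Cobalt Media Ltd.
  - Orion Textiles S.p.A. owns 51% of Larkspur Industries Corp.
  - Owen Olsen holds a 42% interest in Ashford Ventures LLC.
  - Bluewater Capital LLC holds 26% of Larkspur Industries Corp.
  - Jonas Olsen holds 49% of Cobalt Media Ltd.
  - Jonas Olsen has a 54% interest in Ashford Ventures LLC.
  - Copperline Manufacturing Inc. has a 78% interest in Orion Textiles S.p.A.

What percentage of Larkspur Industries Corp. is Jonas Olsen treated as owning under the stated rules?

By parent–child attribution (R1), Jonas Olsen is treated as also owning Owen Olsen's interest in Cobalt Media Ltd, giving 49% + 19% = 68%.
By parent–child attribution (R1), Jonas Olsen is treated as also owning Owen Olsen's interest in Ashford Ventures LLC, giving 54% + 42% = 96%.
Chain via Cobalt Media Ltd → Beacon Holdings Ltd → Bluewater Capital LLC (R3): 68% × 81% × 72% × 26% = 10.310976% of Larkspur Industries Corp.
Chain via Ashford Ventures LLC → Copperline Manufacturing Inc. → Orion Textiles S.p.A. (R3): 96% × 76% × 78% × 51% = 29.023488% of Larkspur Industries Corp.
Direct interest in Larkspur Industries Corp: 8%.
Aggregating (R2): 10.310976% + 29.023488% + 8% = 47.334464%.

47.334464%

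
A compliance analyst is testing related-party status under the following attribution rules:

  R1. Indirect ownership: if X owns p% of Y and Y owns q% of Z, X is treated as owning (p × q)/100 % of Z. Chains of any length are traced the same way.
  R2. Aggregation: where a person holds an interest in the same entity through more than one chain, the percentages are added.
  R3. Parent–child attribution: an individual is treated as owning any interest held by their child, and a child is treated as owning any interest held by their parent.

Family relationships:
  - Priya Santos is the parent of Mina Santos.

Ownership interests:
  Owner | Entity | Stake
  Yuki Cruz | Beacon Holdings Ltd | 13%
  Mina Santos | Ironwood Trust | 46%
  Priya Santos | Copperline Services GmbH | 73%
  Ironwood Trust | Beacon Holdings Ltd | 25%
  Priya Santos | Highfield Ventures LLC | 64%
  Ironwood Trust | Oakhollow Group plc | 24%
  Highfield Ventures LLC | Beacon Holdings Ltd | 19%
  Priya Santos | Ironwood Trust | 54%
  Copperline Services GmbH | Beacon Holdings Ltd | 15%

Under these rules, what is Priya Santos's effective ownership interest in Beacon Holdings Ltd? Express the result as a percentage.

By parent–child attribution (R3), Priya Santos is treated as also owning Mina Santos's interest in Ironwood Trust, giving 54% + 46% = 100%.
Chain via Ironwood Trust (R1): 100% × 25% = 25% of Beacon Holdings Ltd.
Chain via Copperline Services GmbH (R1): 73% × 15% = 10.95% of Beacon Holdings Ltd.
Chain via Highfield Ventures LLC (R1): 64% × 19% = 12.16% of Beacon Holdings Ltd.
Aggregating (R2): 25% + 10.95% + 12.16% = 48.11%.

48.11%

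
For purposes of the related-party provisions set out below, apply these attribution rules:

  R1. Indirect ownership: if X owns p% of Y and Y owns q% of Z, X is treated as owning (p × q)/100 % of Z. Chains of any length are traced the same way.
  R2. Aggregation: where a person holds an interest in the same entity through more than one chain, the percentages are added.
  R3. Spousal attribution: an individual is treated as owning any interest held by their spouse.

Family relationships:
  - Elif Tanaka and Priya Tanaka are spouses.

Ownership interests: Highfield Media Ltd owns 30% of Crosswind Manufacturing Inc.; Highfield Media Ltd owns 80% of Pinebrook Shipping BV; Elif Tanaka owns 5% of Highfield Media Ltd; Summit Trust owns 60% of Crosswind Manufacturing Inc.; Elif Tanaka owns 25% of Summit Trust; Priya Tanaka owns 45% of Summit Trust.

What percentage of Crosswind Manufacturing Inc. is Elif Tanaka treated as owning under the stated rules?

By spousal attribution (R3), Elif Tanaka is treated as also owning Priya Tanaka's interest in Summit Trust, giving 25% + 45% = 70%.
Chain via Summit Trust (R1): 70% × 60% = 42% of Crosswind Manufacturing Inc.
Chain via Highfield Media Ltd (R1): 5% × 30% = 1.5% of Crosswind Manufacturing Inc.
Aggregating (R2): 42% + 1.5% = 43.5%.

43.5%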